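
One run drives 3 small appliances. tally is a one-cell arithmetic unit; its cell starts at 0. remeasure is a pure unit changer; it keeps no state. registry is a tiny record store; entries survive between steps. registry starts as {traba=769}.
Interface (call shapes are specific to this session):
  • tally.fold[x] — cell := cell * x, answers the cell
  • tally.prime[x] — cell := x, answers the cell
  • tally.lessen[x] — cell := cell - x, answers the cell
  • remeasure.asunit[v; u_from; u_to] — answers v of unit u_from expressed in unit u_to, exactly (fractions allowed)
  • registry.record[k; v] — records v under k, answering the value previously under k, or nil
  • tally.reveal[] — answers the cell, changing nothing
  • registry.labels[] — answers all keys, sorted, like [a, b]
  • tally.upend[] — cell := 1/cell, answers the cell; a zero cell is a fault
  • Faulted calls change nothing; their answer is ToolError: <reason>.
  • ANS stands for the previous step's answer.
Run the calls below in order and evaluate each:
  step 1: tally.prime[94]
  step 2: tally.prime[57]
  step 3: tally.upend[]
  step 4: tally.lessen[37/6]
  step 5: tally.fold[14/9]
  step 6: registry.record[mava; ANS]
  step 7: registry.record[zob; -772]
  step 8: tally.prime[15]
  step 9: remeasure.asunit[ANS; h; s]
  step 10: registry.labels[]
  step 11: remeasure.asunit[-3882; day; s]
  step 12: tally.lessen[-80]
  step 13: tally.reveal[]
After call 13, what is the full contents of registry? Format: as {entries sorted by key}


Answer: {mava=-4907/513, traba=769, zob=-772}

Derivation:
==> tally.prime(x='94')
<== 94
==> tally.prime(x='57')
<== 57
==> tally.upend()
<== 1/57
==> tally.lessen(x='37/6')
<== -701/114
==> tally.fold(x='14/9')
<== -4907/513
==> registry.record(k='mava', v='ANS')
<== nil
==> registry.record(k='zob', v='-772')
<== nil
==> tally.prime(x='15')
<== 15
==> remeasure.asunit(v='ANS', u_from='h', u_to='s')
<== 54000
==> registry.labels()
<== [mava, traba, zob]
==> remeasure.asunit(v='-3882', u_from='day', u_to='s')
<== -335404800
==> tally.lessen(x='-80')
<== 95
==> tally.reveal()
<== 95


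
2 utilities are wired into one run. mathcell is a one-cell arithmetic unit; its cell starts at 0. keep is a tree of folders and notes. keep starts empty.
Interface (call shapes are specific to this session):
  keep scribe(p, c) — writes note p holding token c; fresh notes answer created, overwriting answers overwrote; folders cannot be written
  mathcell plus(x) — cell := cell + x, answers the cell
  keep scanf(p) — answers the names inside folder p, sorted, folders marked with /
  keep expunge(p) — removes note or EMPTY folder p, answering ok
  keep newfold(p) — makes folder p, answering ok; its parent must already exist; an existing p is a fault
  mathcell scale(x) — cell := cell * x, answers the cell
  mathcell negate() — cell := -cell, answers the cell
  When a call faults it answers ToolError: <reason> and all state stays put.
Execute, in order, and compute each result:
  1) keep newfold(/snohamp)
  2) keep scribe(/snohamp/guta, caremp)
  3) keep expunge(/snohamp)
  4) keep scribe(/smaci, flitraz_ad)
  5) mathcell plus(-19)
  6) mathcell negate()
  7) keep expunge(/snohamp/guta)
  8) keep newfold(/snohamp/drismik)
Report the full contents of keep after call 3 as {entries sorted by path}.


$ keep newfold p→/snohamp
[out] ok
$ keep scribe p→/snohamp/guta c→caremp
[out] created
$ keep expunge p→/snohamp
[out] ToolError: not empty
$ keep scribe p→/smaci c→flitraz_ad
[out] created
$ mathcell plus x→-19
[out] -19
$ mathcell negate
[out] 19
$ keep expunge p→/snohamp/guta
[out] ok
$ keep newfold p→/snohamp/drismik
[out] ok

Answer: {snohamp/, snohamp/guta=caremp}


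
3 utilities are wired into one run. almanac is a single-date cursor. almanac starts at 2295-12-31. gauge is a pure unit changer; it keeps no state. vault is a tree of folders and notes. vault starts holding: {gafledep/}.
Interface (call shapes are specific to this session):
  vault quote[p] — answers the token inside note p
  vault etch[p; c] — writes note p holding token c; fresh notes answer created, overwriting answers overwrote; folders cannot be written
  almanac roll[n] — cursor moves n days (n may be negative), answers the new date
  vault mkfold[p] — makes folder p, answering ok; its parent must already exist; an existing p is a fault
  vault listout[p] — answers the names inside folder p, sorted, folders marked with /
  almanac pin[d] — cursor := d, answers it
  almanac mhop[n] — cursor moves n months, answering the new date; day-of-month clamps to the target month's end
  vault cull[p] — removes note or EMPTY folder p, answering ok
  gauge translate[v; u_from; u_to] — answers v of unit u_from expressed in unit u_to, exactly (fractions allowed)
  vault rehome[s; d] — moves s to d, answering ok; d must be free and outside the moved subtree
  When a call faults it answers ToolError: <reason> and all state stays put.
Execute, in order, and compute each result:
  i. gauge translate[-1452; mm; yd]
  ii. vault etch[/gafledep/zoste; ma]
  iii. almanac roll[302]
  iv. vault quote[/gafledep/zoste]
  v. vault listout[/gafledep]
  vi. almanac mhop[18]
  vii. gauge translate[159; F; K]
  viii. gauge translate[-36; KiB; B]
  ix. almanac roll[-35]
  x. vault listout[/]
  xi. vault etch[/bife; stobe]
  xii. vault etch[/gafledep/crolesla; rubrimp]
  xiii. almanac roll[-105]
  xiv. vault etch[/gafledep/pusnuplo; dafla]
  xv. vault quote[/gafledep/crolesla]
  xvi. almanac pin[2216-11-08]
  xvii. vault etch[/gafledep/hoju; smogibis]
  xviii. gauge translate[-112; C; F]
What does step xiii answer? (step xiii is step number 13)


Answer: 2297-12-09

Derivation:
CALL gauge translate[v: -1452; u_from: mm; u_to: yd]
RET  -605/381
CALL vault etch[p: /gafledep/zoste; c: ma]
RET  created
CALL almanac roll[n: 302]
RET  2296-10-28
CALL vault quote[p: /gafledep/zoste]
RET  ma
CALL vault listout[p: /gafledep]
RET  [zoste]
CALL almanac mhop[n: 18]
RET  2298-04-28
CALL gauge translate[v: 159; u_from: F; u_to: K]
RET  61867/180
CALL gauge translate[v: -36; u_from: KiB; u_to: B]
RET  -36864
CALL almanac roll[n: -35]
RET  2298-03-24
CALL vault listout[p: /]
RET  [gafledep/]
CALL vault etch[p: /bife; c: stobe]
RET  created
CALL vault etch[p: /gafledep/crolesla; c: rubrimp]
RET  created
CALL almanac roll[n: -105]
RET  2297-12-09
CALL vault etch[p: /gafledep/pusnuplo; c: dafla]
RET  created
CALL vault quote[p: /gafledep/crolesla]
RET  rubrimp
CALL almanac pin[d: 2216-11-08]
RET  2216-11-08
CALL vault etch[p: /gafledep/hoju; c: smogibis]
RET  created
CALL gauge translate[v: -112; u_from: C; u_to: F]
RET  -848/5


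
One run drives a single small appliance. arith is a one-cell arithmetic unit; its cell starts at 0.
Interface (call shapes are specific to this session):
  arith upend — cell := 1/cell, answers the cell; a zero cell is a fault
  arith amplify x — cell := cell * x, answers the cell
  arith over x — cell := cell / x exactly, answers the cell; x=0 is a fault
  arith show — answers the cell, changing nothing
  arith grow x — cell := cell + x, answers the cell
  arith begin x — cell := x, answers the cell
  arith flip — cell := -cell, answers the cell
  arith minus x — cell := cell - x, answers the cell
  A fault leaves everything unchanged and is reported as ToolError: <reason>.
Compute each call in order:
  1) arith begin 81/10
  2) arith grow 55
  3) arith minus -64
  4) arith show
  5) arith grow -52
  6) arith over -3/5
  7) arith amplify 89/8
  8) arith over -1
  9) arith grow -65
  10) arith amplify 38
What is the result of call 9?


// 1. arith begin(x=81/10) -> 81/10
// 2. arith grow(x=55) -> 631/10
// 3. arith minus(x=-64) -> 1271/10
// 4. arith show() -> 1271/10
// 5. arith grow(x=-52) -> 751/10
// 6. arith over(x=-3/5) -> -751/6
// 7. arith amplify(x=89/8) -> -66839/48
// 8. arith over(x=-1) -> 66839/48
// 9. arith grow(x=-65) -> 63719/48
// 10. arith amplify(x=38) -> 1210661/24

Answer: 63719/48


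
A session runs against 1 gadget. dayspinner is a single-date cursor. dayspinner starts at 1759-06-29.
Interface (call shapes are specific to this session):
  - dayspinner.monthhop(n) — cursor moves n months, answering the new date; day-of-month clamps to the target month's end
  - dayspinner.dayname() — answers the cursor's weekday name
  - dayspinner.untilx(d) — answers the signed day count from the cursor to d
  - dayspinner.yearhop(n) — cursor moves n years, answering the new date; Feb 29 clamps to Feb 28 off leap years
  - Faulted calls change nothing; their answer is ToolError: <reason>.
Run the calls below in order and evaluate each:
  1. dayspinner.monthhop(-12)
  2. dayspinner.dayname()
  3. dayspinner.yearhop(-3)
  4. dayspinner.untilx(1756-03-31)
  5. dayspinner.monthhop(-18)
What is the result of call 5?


Answer: 1753-12-29

Derivation:
I invoke monthhop with n=-12, and get 1758-06-29.
Then dayname(), → Thursday.
Next I call yearhop with n=-3, and see 1755-06-29.
I run untilx with d=1756-03-31, → 276.
Next I call monthhop with n=-18, yielding 1753-12-29.


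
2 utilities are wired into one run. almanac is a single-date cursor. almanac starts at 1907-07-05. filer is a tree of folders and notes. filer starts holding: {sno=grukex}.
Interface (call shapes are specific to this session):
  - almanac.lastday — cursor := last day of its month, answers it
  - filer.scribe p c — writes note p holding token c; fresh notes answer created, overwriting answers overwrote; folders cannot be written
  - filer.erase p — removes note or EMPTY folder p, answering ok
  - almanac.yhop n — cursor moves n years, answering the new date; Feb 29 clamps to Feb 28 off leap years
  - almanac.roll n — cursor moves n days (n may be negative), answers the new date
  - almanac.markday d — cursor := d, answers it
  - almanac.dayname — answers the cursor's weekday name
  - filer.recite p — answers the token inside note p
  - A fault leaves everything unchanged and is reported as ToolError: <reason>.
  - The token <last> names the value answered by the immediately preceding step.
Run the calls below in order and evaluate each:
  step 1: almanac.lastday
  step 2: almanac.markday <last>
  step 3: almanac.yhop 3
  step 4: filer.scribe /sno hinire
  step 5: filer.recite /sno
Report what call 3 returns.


Answer: 1910-07-31

Derivation:
-- almanac.lastday() => 1907-07-31
-- almanac.markday(d=<last>) => 1907-07-31
-- almanac.yhop(n=3) => 1910-07-31
-- filer.scribe(p=/sno, c=hinire) => overwrote
-- filer.recite(p=/sno) => hinire


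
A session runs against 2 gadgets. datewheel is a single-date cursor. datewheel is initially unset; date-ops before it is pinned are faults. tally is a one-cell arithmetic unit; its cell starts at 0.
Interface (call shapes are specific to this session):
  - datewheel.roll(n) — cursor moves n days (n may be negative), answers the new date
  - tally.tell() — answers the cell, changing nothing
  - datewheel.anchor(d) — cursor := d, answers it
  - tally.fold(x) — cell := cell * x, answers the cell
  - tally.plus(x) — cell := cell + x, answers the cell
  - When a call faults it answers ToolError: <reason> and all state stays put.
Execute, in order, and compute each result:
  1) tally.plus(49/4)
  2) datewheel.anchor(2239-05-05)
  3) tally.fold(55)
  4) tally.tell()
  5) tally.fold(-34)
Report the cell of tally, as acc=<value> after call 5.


;; 1. tally.plus(x='49/4') == 49/4
;; 2. datewheel.anchor(d='2239-05-05') == 2239-05-05
;; 3. tally.fold(x='55') == 2695/4
;; 4. tally.tell() == 2695/4
;; 5. tally.fold(x='-34') == -45815/2

Answer: acc=-45815/2


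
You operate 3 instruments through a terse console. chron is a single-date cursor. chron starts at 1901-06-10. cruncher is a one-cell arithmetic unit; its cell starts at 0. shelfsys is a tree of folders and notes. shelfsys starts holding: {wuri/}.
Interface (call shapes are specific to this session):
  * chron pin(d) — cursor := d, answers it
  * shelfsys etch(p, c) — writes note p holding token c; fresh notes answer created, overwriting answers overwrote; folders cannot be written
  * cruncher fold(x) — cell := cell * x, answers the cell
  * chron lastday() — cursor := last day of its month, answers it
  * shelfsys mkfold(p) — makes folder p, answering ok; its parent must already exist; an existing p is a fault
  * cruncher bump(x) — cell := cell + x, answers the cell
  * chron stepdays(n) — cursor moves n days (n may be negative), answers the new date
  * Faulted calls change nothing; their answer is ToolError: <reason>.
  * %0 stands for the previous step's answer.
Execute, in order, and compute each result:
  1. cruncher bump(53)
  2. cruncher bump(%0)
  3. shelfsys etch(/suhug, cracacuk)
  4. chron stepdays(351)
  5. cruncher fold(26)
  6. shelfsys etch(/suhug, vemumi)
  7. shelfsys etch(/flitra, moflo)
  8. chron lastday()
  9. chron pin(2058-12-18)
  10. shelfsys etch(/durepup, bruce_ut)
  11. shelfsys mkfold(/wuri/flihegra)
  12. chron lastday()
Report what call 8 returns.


-> cruncher bump(x=53)
<- 53
-> cruncher bump(x=%0)
<- 106
-> shelfsys etch(p=/suhug, c=cracacuk)
<- created
-> chron stepdays(n=351)
<- 1902-05-27
-> cruncher fold(x=26)
<- 2756
-> shelfsys etch(p=/suhug, c=vemumi)
<- overwrote
-> shelfsys etch(p=/flitra, c=moflo)
<- created
-> chron lastday()
<- 1902-05-31
-> chron pin(d=2058-12-18)
<- 2058-12-18
-> shelfsys etch(p=/durepup, c=bruce_ut)
<- created
-> shelfsys mkfold(p=/wuri/flihegra)
<- ok
-> chron lastday()
<- 2058-12-31

Answer: 1902-05-31


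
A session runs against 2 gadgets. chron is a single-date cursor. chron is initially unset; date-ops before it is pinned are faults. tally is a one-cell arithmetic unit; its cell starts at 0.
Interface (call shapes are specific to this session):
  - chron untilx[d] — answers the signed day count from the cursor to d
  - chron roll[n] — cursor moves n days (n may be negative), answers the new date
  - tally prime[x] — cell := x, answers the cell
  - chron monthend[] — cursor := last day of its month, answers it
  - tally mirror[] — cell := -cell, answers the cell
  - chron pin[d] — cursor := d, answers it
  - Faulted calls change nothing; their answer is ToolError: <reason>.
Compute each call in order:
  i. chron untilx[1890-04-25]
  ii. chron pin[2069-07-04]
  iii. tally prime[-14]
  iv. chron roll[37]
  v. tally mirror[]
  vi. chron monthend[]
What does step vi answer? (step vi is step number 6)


# chron untilx(d→1890-04-25) ~> ToolError: no date set
# chron pin(d→2069-07-04) ~> 2069-07-04
# tally prime(x→-14) ~> -14
# chron roll(n→37) ~> 2069-08-10
# tally mirror() ~> 14
# chron monthend() ~> 2069-08-31

Answer: 2069-08-31


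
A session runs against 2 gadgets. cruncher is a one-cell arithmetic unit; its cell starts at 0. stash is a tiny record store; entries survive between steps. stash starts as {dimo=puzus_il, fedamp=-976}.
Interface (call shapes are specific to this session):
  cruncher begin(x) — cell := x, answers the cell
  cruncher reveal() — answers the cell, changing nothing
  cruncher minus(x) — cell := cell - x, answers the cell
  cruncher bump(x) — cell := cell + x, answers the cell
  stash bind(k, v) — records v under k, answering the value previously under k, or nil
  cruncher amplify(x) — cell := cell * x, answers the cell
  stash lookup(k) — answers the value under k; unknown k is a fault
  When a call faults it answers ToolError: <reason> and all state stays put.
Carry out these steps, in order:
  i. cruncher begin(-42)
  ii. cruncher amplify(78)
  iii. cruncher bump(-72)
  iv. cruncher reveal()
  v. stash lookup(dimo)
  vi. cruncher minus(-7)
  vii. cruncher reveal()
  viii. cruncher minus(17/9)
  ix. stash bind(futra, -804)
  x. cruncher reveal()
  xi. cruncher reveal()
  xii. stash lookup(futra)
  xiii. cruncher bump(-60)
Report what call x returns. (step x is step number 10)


CALL cruncher begin[x: -42]
RET  -42
CALL cruncher amplify[x: 78]
RET  -3276
CALL cruncher bump[x: -72]
RET  -3348
CALL cruncher reveal[]
RET  -3348
CALL stash lookup[k: dimo]
RET  puzus_il
CALL cruncher minus[x: -7]
RET  -3341
CALL cruncher reveal[]
RET  -3341
CALL cruncher minus[x: 17/9]
RET  -30086/9
CALL stash bind[k: futra; v: -804]
RET  nil
CALL cruncher reveal[]
RET  -30086/9
CALL cruncher reveal[]
RET  -30086/9
CALL stash lookup[k: futra]
RET  -804
CALL cruncher bump[x: -60]
RET  -30626/9

Answer: -30086/9


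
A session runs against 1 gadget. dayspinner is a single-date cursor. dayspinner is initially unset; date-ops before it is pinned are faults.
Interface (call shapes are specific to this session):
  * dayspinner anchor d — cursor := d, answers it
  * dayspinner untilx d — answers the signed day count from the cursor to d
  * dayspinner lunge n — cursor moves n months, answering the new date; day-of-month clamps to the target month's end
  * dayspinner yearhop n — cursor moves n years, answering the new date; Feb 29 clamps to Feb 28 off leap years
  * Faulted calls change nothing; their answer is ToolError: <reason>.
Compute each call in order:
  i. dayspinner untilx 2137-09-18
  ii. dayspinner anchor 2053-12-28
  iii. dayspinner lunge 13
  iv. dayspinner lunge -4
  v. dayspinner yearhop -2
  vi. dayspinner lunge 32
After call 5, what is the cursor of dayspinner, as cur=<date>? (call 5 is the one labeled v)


Answer: cur=2052-09-28

Derivation:
$ dayspinner untilx d='2137-09-18'
= ToolError: no date set
$ dayspinner anchor d='2053-12-28'
= 2053-12-28
$ dayspinner lunge n='13'
= 2055-01-28
$ dayspinner lunge n='-4'
= 2054-09-28
$ dayspinner yearhop n='-2'
= 2052-09-28
$ dayspinner lunge n='32'
= 2055-05-28


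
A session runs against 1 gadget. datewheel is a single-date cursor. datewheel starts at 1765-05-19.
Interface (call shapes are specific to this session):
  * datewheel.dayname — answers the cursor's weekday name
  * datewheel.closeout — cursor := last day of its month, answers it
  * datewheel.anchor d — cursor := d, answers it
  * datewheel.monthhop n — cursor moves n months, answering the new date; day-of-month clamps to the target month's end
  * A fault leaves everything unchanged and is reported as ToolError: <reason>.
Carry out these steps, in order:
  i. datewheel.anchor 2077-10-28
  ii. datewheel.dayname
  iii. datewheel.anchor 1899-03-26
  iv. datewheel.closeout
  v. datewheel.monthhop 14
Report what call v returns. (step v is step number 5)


;; datewheel.anchor(d='2077-10-28') == 2077-10-28
;; datewheel.dayname() == Thursday
;; datewheel.anchor(d='1899-03-26') == 1899-03-26
;; datewheel.closeout() == 1899-03-31
;; datewheel.monthhop(n='14') == 1900-05-31

Answer: 1900-05-31


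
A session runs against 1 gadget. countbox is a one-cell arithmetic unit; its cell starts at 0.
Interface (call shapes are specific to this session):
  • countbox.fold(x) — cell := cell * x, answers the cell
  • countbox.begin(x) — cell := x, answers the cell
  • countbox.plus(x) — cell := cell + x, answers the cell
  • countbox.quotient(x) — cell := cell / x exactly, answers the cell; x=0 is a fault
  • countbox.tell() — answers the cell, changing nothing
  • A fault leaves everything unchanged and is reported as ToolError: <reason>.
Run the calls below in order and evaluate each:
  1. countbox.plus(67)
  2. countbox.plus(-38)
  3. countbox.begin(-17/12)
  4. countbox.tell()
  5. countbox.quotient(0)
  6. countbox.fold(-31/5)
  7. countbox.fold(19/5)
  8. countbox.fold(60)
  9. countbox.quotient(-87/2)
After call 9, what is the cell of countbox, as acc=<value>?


Answer: acc=-20026/435

Derivation:
! 1. countbox.plus(x=67) : 67
! 2. countbox.plus(x=-38) : 29
! 3. countbox.begin(x=-17/12) : -17/12
! 4. countbox.tell() : -17/12
! 5. countbox.quotient(x=0) : ToolError: division by zero
! 6. countbox.fold(x=-31/5) : 527/60
! 7. countbox.fold(x=19/5) : 10013/300
! 8. countbox.fold(x=60) : 10013/5
! 9. countbox.quotient(x=-87/2) : -20026/435


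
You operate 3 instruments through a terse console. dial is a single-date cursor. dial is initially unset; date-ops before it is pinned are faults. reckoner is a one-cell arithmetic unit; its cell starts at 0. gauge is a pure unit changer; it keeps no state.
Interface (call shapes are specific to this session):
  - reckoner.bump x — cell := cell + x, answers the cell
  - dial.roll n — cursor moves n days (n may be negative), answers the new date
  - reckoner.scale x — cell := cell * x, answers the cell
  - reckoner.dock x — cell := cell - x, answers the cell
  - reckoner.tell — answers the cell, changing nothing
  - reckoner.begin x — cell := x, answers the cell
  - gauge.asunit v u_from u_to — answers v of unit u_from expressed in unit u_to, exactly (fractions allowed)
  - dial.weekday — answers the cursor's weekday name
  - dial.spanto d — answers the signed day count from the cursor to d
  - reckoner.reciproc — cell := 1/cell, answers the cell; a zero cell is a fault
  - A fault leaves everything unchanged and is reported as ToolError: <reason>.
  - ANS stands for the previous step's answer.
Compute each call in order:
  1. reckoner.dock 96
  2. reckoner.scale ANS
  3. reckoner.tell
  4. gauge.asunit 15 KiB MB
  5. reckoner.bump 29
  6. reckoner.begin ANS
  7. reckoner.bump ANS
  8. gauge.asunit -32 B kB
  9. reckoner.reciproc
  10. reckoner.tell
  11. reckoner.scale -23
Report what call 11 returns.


Answer: -23/18490

Derivation:
Calling dock(96), → -96.
I use scale(ANS), — result: 9216.
Next I call tell, and observe 9216.
I call asunit(15, KiB, MB), and observe 48/3125.
Invoking bump(29), and get 9245.
Now I run begin(ANS), giving 9245.
I use bump(ANS), → 18490.
I use asunit(-32, B, kB), → -4/125.
I invoke reciproc, — result: 1/18490.
I invoke tell, which returns 1/18490.
I try scale(-23), and get -23/18490.


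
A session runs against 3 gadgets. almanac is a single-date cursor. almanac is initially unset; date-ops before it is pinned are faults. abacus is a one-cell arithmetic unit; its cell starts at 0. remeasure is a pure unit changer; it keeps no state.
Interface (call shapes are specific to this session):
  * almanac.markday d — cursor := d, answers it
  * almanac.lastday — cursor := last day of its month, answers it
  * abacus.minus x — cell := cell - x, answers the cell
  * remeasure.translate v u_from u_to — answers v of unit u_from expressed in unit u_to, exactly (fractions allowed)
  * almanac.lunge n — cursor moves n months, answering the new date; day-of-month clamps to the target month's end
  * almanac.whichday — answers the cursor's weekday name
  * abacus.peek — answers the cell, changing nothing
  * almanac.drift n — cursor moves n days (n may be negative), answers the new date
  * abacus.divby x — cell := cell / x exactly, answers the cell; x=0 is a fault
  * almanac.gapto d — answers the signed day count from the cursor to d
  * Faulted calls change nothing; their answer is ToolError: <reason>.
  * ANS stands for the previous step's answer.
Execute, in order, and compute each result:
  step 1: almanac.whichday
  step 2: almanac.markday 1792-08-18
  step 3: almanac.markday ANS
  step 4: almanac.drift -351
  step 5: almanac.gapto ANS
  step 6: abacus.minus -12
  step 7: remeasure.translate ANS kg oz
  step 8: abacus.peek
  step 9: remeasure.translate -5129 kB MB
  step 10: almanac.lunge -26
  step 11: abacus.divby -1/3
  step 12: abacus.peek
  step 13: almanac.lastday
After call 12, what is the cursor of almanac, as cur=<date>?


Answer: cur=1789-07-02

Derivation:
// whichday() : ToolError: no date set
// markday(d='1792-08-18') : 1792-08-18
// markday(d='ANS') : 1792-08-18
// drift(n='-351') : 1791-09-02
// gapto(d='ANS') : 0
// minus(x='-12') : 12
// translate(v='ANS', u_from='kg', u_to='oz') : 19200000000/45359237
// peek() : 12
// translate(v='-5129', u_from='kB', u_to='MB') : -5129/1000
// lunge(n='-26') : 1789-07-02
// divby(x='-1/3') : -36
// peek() : -36
// lastday() : 1789-07-31


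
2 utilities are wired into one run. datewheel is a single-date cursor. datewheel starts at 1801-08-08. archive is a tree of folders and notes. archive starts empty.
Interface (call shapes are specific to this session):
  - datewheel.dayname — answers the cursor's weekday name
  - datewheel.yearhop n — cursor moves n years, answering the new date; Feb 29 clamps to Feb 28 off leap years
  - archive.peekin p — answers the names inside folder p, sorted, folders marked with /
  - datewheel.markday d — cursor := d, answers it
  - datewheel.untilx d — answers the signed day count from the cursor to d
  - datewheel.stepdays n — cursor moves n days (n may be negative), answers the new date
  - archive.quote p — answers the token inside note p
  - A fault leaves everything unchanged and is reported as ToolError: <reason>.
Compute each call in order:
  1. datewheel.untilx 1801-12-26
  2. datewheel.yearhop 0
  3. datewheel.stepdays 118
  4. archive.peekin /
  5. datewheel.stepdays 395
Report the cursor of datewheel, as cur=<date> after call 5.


% datewheel.untilx(d: 1801-12-26) == 140
% datewheel.yearhop(n: 0) == 1801-08-08
% datewheel.stepdays(n: 118) == 1801-12-04
% archive.peekin(p: /) == []
% datewheel.stepdays(n: 395) == 1803-01-03

Answer: cur=1803-01-03


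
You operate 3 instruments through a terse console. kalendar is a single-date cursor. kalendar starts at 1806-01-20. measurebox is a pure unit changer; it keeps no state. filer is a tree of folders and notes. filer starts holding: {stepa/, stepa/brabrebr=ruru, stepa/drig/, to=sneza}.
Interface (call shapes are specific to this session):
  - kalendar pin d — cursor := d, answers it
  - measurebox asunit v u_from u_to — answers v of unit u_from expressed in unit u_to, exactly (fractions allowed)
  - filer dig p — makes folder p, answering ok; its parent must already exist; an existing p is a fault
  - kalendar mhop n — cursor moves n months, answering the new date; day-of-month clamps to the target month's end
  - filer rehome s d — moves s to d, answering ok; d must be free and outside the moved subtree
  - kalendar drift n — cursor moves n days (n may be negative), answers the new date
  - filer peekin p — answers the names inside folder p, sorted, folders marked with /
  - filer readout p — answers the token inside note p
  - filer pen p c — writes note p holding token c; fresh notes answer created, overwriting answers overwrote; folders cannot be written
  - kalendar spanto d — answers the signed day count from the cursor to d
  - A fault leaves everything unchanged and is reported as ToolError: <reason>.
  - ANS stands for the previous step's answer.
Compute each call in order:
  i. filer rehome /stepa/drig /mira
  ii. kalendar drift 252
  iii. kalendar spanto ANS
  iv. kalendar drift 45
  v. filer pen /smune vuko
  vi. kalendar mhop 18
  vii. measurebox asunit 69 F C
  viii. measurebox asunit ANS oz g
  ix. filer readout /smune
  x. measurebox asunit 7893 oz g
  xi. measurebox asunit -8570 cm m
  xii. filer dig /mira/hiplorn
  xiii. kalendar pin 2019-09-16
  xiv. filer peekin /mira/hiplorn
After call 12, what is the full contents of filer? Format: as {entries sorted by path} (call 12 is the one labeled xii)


Answer: {mira/, mira/hiplorn/, smune=vuko, stepa/, stepa/brabrebr=ruru, to=sneza}

Derivation:
Do: filer rehome[s→/stepa/drig; d→/mira]
See: ok
Do: kalendar drift[n→252]
See: 1806-09-29
Do: kalendar spanto[d→ANS]
See: 0
Do: kalendar drift[n→45]
See: 1806-11-13
Do: filer pen[p→/smune; c→vuko]
See: created
Do: kalendar mhop[n→18]
See: 1808-05-13
Do: measurebox asunit[v→69; u_from→F; u_to→C]
See: 185/9
Do: measurebox asunit[v→ANS; u_from→oz; u_to→g]
See: 1678291769/2880000
Do: filer readout[p→/smune]
See: vuko
Do: measurebox asunit[v→7893; u_from→oz; u_to→g]
See: 358020457641/1600000
Do: measurebox asunit[v→-8570; u_from→cm; u_to→m]
See: -857/10
Do: filer dig[p→/mira/hiplorn]
See: ok
Do: kalendar pin[d→2019-09-16]
See: 2019-09-16
Do: filer peekin[p→/mira/hiplorn]
See: []


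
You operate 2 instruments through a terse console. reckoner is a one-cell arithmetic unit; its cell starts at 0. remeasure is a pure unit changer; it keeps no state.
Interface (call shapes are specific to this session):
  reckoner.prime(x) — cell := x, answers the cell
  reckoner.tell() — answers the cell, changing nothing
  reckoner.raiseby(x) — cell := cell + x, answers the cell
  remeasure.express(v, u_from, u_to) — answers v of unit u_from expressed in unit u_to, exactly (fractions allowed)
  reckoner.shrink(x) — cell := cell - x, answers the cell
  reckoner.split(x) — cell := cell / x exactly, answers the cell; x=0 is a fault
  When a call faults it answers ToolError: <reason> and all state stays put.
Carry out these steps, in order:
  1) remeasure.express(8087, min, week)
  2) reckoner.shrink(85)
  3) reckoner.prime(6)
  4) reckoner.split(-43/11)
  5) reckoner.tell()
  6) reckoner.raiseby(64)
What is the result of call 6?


I run remeasure.express(v→8087, u_from→min, u_to→week), and observe 8087/10080.
Next I call reckoner.shrink(x→85), which returns -85.
Using reckoner.prime(x→6), — result: 6.
Then reckoner.split(x→-43/11): -66/43.
I call reckoner.tell(), and get -66/43.
Using reckoner.raiseby(x→64), and observe 2686/43.

Answer: 2686/43


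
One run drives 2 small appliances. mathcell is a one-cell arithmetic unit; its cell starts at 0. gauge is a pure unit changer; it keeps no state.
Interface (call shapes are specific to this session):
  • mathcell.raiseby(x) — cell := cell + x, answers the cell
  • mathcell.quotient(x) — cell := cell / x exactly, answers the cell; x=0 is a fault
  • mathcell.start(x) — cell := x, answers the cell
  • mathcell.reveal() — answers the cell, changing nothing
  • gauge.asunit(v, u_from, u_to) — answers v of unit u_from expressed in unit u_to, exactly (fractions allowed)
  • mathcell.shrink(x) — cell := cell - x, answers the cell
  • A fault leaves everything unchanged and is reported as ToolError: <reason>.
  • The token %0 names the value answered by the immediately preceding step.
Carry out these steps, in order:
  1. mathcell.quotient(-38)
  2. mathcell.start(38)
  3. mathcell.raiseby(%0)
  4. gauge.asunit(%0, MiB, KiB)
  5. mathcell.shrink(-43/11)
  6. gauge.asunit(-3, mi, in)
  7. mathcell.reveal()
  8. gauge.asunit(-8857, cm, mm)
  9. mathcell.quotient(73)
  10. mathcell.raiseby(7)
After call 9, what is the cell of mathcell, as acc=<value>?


Answer: acc=879/803

Derivation:
Step: quotient[-38]
Result: 0
Step: start[38]
Result: 38
Step: raiseby[%0]
Result: 76
Step: asunit[%0; MiB; KiB]
Result: 77824
Step: shrink[-43/11]
Result: 879/11
Step: asunit[-3; mi; in]
Result: -190080
Step: reveal[]
Result: 879/11
Step: asunit[-8857; cm; mm]
Result: -88570
Step: quotient[73]
Result: 879/803
Step: raiseby[7]
Result: 6500/803


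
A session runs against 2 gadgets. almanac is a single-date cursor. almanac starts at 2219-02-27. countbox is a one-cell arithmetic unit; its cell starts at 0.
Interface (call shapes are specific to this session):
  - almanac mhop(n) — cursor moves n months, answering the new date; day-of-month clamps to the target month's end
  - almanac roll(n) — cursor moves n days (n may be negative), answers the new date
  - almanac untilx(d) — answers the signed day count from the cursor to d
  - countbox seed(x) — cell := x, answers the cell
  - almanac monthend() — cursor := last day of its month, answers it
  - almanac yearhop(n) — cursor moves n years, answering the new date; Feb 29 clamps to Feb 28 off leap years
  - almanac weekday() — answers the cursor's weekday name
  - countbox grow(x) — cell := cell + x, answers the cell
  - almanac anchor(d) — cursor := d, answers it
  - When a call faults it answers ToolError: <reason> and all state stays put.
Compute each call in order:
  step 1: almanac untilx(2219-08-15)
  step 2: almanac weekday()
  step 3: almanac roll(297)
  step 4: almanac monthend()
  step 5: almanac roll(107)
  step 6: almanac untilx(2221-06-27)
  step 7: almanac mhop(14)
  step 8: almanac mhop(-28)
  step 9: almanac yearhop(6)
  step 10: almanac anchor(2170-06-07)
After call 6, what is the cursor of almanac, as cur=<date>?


Answer: cur=2220-04-16

Derivation:
Act: almanac untilx[2219-08-15]
Obs: 169
Act: almanac weekday[]
Obs: Saturday
Act: almanac roll[297]
Obs: 2219-12-21
Act: almanac monthend[]
Obs: 2219-12-31
Act: almanac roll[107]
Obs: 2220-04-16
Act: almanac untilx[2221-06-27]
Obs: 437
Act: almanac mhop[14]
Obs: 2221-06-16
Act: almanac mhop[-28]
Obs: 2219-02-16
Act: almanac yearhop[6]
Obs: 2225-02-16
Act: almanac anchor[2170-06-07]
Obs: 2170-06-07


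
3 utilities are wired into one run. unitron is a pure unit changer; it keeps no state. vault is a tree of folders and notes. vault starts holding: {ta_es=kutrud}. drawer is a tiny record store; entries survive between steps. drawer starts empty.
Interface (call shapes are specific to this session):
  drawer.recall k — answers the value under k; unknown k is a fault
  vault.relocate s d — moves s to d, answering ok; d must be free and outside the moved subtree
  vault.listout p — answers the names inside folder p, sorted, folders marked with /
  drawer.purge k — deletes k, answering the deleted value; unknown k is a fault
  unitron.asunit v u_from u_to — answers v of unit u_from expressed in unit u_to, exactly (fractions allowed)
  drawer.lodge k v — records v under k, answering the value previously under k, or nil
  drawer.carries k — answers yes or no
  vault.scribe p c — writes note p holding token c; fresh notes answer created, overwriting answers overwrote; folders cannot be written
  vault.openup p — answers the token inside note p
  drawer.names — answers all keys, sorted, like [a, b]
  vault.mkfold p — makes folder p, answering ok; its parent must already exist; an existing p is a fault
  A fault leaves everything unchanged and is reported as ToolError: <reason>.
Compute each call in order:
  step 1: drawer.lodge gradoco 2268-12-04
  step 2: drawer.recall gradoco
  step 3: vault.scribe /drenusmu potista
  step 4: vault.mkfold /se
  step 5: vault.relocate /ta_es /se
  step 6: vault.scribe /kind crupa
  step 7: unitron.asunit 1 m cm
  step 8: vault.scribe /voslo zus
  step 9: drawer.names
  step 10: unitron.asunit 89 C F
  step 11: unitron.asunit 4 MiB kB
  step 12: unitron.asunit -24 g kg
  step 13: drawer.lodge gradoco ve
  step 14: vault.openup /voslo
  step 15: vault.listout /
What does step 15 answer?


% lodge k: gradoco v: 2268-12-04
= nil
% recall k: gradoco
= 2268-12-04
% scribe p: /drenusmu c: potista
= created
% mkfold p: /se
= ok
% relocate s: /ta_es d: /se
= ToolError: exists
% scribe p: /kind c: crupa
= created
% asunit v: 1 u_from: m u_to: cm
= 100
% scribe p: /voslo c: zus
= created
% names
= [gradoco]
% asunit v: 89 u_from: C u_to: F
= 961/5
% asunit v: 4 u_from: MiB u_to: kB
= 524288/125
% asunit v: -24 u_from: g u_to: kg
= -3/125
% lodge k: gradoco v: ve
= 2268-12-04
% openup p: /voslo
= zus
% listout p: /
= [drenusmu, kind, se/, ta_es, voslo]

Answer: [drenusmu, kind, se/, ta_es, voslo]


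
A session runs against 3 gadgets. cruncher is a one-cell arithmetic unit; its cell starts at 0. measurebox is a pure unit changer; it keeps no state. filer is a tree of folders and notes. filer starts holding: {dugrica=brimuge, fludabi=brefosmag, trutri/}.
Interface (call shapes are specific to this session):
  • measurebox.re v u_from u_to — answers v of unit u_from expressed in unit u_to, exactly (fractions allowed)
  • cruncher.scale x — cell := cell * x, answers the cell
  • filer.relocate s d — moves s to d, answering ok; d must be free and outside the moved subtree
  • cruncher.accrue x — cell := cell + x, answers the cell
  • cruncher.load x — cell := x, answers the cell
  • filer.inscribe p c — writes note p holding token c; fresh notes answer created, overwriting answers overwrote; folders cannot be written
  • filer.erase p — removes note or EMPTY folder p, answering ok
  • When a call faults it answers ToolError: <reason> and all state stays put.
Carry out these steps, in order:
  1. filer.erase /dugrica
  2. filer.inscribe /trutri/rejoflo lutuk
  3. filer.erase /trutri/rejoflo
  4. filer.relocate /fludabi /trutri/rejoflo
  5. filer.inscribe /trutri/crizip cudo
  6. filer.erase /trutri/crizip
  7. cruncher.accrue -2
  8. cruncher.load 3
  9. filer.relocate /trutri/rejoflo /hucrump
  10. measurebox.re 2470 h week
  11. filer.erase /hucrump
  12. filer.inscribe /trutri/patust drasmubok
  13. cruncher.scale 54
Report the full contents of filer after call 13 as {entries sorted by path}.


Answer: {trutri/, trutri/patust=drasmubok}

Derivation:
·→ filer.erase(p=/dugrica)
·← ok
·→ filer.inscribe(p=/trutri/rejoflo, c=lutuk)
·← created
·→ filer.erase(p=/trutri/rejoflo)
·← ok
·→ filer.relocate(s=/fludabi, d=/trutri/rejoflo)
·← ok
·→ filer.inscribe(p=/trutri/crizip, c=cudo)
·← created
·→ filer.erase(p=/trutri/crizip)
·← ok
·→ cruncher.accrue(x=-2)
·← -2
·→ cruncher.load(x=3)
·← 3
·→ filer.relocate(s=/trutri/rejoflo, d=/hucrump)
·← ok
·→ measurebox.re(v=2470, u_from=h, u_to=week)
·← 1235/84
·→ filer.erase(p=/hucrump)
·← ok
·→ filer.inscribe(p=/trutri/patust, c=drasmubok)
·← created
·→ cruncher.scale(x=54)
·← 162


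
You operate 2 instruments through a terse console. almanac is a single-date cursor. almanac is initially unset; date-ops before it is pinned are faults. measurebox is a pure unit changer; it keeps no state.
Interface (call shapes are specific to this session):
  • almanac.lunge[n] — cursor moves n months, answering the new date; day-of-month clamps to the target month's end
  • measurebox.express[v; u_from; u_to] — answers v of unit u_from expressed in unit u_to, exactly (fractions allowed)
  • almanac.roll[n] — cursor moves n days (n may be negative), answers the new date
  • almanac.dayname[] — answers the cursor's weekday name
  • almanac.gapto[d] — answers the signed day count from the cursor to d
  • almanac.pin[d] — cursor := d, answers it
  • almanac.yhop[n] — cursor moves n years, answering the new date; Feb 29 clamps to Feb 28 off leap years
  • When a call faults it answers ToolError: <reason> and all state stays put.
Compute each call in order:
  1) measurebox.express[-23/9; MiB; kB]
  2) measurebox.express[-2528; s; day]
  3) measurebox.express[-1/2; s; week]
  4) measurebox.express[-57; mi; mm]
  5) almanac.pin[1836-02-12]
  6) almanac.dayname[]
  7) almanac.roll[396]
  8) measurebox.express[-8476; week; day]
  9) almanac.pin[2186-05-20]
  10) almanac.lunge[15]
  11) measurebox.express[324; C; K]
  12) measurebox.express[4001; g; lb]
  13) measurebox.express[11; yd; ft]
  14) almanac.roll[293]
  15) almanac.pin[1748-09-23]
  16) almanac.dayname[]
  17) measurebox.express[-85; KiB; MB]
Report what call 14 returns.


I try express on v=-23/9, u_from=MiB, u_to=kB: -3014656/1125.
Next I call express on v=-2528, u_from=s, u_to=day, → -79/2700.
Then express on v=-1/2, u_from=s, u_to=week, yielding -1/1209600.
Now I run express on v=-57, u_from=mi, u_to=mm, and see -91732608.
Invoking pin on d=1836-02-12, and see 1836-02-12.
I invoke dayname(), — result: Friday.
I run roll on n=396, — result: 1837-03-14.
Invoking express on v=-8476, u_from=week, u_to=day: -59332.
Invoking pin on d=2186-05-20, and get 2186-05-20.
Calling lunge on n=15, yielding 2187-08-20.
Invoking express on v=324, u_from=C, u_to=K, and get 11943/20.
Next I call express on v=4001, u_from=g, u_to=lb, and observe 400100000/45359237.
I try express on v=11, u_from=yd, u_to=ft, and observe 33.
Then roll on n=293, — result: 2188-06-08.
Then pin on d=1748-09-23, yielding 1748-09-23.
I call dayname, yielding Monday.
I call express on v=-85, u_from=KiB, u_to=MB, and get -272/3125.

Answer: 2188-06-08


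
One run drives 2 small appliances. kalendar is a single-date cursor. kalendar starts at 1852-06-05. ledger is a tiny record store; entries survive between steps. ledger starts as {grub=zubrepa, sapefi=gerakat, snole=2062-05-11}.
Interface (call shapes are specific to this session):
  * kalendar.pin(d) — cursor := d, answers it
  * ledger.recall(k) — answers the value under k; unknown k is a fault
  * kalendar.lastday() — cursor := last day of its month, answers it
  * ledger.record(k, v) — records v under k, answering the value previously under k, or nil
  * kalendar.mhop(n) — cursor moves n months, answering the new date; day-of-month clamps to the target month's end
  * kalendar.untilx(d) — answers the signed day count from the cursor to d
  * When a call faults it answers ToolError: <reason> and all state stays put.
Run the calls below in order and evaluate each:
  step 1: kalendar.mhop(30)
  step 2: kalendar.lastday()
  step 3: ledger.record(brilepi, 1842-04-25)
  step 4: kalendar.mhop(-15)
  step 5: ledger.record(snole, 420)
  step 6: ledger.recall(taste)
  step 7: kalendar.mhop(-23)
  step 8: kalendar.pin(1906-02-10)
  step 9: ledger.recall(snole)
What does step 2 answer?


Answer: 1854-12-31

Derivation:
> kalendar.mhop 30
:: 1854-12-05
> kalendar.lastday
:: 1854-12-31
> ledger.record brilepi 1842-04-25
:: nil
> kalendar.mhop -15
:: 1853-09-30
> ledger.record snole 420
:: 2062-05-11
> ledger.recall taste
:: ToolError: no such key taste
> kalendar.mhop -23
:: 1851-10-30
> kalendar.pin 1906-02-10
:: 1906-02-10
> ledger.recall snole
:: 420
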